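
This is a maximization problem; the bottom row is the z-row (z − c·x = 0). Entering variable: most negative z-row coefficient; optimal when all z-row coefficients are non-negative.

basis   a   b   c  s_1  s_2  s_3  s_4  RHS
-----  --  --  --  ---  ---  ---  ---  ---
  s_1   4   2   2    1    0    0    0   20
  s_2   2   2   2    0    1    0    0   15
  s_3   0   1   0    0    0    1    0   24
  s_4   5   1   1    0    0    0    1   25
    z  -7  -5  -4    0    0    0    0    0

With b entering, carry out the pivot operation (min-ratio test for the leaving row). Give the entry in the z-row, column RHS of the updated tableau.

Ratio test on column b — row 1: 20/2 = 10; row 2: 15/2 = 15/2; row 3: 24/1 = 24; row 4: 25/1 = 25. Minimum is 15/2 at row 2 (s_2 leaves); pivot element 2.
Divide row 2 by 2; eliminate column b from the other rows.
z-row update in column RHS: 0 − (-5)·(15/2) = 75/2.

75/2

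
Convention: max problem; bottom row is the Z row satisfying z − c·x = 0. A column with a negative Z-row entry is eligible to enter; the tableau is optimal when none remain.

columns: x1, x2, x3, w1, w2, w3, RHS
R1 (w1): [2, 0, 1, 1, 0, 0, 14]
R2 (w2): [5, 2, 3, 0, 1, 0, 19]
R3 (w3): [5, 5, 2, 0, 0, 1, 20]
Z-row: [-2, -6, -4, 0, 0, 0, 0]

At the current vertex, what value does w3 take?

20

w3 is basic (row 3); its value is the RHS of that row, 20.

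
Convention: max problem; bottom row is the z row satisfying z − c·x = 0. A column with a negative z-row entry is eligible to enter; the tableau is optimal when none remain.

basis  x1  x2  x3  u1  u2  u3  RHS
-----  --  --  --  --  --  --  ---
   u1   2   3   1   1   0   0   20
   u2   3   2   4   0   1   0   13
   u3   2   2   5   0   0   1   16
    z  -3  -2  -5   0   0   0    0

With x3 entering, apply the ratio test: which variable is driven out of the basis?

u3

Column x3 entries and ratios — u1: 20/1 = 20; u2: 13/4 = 13/4; u3: 16/5 = 16/5.
Smallest ratio is 16/5 in the row of u3, so u3 leaves.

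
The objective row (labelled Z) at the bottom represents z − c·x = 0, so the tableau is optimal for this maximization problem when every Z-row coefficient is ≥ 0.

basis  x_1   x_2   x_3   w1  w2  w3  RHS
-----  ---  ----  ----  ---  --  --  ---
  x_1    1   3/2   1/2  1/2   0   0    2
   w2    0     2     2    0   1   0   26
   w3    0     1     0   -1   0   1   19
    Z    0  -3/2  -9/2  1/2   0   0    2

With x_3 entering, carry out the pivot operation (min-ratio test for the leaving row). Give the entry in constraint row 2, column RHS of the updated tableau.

Ratio test on column x_3 — row 1: 2/(1/2) = 4; row 2: 26/2 = 13; row 3: entry 0 ≤ 0. Minimum is 4 at row 1 (x_1 leaves); pivot element 1/2.
Divide row 1 by 1/2; eliminate column x_3 from the other rows.
Row 2 update in column RHS: 26 − 2·4 = 18.

18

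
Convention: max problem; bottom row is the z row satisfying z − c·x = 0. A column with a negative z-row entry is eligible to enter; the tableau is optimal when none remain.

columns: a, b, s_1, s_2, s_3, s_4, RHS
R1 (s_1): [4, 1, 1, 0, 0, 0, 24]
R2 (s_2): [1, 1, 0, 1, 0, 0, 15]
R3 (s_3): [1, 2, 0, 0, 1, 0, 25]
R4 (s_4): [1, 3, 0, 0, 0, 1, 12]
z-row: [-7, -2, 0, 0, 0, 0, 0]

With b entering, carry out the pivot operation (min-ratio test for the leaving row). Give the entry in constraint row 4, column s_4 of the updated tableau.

Ratio test on column b — row 1: 24/1 = 24; row 2: 15/1 = 15; row 3: 25/2 = 25/2; row 4: 12/3 = 4. Minimum is 4 at row 4 (s_4 leaves); pivot element 3.
Divide row 4 by 3; eliminate column b from the other rows.
In the new row 4, the s_4 entry is the old entry divided by the pivot: 1/3 = 1/3.

1/3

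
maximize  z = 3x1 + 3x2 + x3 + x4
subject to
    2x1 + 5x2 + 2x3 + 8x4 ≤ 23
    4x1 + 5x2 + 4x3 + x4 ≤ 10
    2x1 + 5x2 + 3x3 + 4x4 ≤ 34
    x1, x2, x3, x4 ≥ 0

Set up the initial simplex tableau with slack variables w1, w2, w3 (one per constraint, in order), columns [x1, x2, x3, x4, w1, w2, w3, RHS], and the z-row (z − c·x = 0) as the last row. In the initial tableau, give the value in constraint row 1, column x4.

8

Constraint 1 has coefficient 8 on x4.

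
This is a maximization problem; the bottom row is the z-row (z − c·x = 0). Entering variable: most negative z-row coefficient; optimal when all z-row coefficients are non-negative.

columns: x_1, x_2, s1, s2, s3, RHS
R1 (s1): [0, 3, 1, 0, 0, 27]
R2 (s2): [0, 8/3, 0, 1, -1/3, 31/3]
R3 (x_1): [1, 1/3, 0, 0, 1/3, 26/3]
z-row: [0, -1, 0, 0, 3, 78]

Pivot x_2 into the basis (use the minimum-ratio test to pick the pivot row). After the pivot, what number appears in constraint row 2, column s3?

Ratio test on column x_2 — row 1: 27/3 = 9; row 2: (31/3)/(8/3) = 31/8; row 3: (26/3)/(1/3) = 26. Minimum is 31/8 at row 2 (s2 leaves); pivot element 8/3.
Divide row 2 by 8/3; eliminate column x_2 from the other rows.
In the new row 2, the s3 entry is the old entry divided by the pivot: (-1/3)/(8/3) = -1/8.

-1/8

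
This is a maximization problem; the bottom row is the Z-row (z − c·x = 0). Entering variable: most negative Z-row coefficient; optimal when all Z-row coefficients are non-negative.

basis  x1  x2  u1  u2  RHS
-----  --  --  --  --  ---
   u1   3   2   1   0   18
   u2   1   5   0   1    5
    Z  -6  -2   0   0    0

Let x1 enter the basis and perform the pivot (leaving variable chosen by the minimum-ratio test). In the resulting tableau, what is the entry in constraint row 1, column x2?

Ratio test on column x1 — row 1: 18/3 = 6; row 2: 5/1 = 5. Minimum is 5 at row 2 (u2 leaves); pivot element 1.
Divide row 2 by 1; eliminate column x1 from the other rows.
Row 1 update in column x2: 2 − 3·5 = -13.

-13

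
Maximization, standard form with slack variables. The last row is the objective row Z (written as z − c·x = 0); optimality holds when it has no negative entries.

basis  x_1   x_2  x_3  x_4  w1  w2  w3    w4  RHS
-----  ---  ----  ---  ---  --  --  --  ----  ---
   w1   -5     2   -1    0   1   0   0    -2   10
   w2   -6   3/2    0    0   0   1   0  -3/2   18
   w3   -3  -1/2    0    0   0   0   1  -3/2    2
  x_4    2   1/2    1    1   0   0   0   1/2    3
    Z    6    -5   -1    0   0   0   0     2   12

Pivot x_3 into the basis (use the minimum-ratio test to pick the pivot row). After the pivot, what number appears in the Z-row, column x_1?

Ratio test on column x_3 — row 1: entry -1 ≤ 0; row 2: entry 0 ≤ 0; row 3: entry 0 ≤ 0; row 4: 3/1 = 3. Minimum is 3 at row 4 (x_4 leaves); pivot element 1.
Divide row 4 by 1; eliminate column x_3 from the other rows.
Z-row update in column x_1: 6 − (-1)·2 = 8.

8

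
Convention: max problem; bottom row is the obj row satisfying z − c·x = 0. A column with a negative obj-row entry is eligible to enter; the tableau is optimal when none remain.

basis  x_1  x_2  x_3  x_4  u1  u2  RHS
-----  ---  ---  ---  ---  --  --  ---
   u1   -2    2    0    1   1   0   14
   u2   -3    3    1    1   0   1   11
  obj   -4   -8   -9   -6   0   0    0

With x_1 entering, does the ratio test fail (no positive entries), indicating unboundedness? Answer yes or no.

Every constraint-row entry in column x_1 is ≤ 0, so increasing x_1 is unbounded.

yes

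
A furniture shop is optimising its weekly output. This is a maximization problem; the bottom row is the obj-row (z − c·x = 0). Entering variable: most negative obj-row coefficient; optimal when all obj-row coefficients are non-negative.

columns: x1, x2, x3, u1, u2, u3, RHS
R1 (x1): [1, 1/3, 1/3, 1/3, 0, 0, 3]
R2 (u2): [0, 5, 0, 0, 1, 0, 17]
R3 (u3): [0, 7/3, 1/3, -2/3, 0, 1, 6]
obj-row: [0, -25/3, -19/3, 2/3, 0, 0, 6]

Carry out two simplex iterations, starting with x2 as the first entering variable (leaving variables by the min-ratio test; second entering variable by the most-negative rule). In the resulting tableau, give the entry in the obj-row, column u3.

Ratio test on column x2 — row 1: 3/(1/3) = 9; row 2: 17/5 = 17/5; row 3: 6/(7/3) = 18/7. Minimum is 18/7 at row 3 (u3 leaves); pivot element 7/3.
Divide row 3 by 7/3; eliminate column x2 from the other rows.
Second iteration: most negative obj-row entry is -36/7 in column x3, so x3 enters.
Ratio test on column x3 — row 1: (15/7)/(2/7) = 15/2; row 2: entry -5/7 ≤ 0; row 3: (18/7)/(1/7) = 18. Minimum is 15/2 at row 1 (x1 leaves); pivot element 2/7.
Divide row 1 by 2/7; eliminate column x3 from the other rows.
After both pivots, the entry at the obj-row, column u3 is 1.

1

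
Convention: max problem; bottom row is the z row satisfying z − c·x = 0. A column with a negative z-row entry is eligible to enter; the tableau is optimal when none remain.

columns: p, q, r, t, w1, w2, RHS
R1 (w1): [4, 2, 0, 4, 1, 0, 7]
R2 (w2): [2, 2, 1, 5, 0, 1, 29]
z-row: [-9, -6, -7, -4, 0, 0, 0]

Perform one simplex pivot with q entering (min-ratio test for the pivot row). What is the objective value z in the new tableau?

Ratio test on column q — row 1: 7/2 = 7/2; row 2: 29/2 = 29/2. Minimum is 7/2 at row 1 (w1 leaves); pivot element 2.
Pivot on row 1; the z-row RHS becomes 0 − (-6)·(7/2) = 21.

21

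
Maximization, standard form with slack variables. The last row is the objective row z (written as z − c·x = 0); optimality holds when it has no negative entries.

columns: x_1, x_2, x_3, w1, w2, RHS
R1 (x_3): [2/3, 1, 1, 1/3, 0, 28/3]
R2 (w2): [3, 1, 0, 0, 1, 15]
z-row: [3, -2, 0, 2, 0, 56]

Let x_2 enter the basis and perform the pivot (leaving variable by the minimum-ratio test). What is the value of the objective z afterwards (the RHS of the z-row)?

Ratio test on column x_2 — row 1: (28/3)/1 = 28/3; row 2: 15/1 = 15. Minimum is 28/3 at row 1 (x_3 leaves); pivot element 1.
Pivot on row 1; the z-row RHS becomes 56 − (-2)·(28/3) = 224/3.

224/3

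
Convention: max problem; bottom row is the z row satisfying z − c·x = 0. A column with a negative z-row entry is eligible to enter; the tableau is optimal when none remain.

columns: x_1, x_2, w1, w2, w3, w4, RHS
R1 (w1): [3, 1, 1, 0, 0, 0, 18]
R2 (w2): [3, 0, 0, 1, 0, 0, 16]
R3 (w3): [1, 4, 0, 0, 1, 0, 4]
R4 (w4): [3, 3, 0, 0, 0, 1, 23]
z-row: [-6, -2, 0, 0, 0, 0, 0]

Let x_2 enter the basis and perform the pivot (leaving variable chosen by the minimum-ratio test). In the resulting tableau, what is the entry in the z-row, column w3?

Ratio test on column x_2 — row 1: 18/1 = 18; row 2: entry 0 ≤ 0; row 3: 4/4 = 1; row 4: 23/3 = 23/3. Minimum is 1 at row 3 (w3 leaves); pivot element 4.
Divide row 3 by 4; eliminate column x_2 from the other rows.
z-row update in column w3: 0 − (-2)·(1/4) = 1/2.

1/2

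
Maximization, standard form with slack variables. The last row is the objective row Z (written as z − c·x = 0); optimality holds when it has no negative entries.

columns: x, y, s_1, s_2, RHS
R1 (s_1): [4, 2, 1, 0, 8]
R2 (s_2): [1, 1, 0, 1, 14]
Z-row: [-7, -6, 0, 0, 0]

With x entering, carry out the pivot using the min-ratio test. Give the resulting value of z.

14

Ratio test on column x — row 1: 8/4 = 2; row 2: 14/1 = 14. Minimum is 2 at row 1 (s_1 leaves); pivot element 4.
Pivot on row 1; the Z-row RHS becomes 0 − (-7)·2 = 14.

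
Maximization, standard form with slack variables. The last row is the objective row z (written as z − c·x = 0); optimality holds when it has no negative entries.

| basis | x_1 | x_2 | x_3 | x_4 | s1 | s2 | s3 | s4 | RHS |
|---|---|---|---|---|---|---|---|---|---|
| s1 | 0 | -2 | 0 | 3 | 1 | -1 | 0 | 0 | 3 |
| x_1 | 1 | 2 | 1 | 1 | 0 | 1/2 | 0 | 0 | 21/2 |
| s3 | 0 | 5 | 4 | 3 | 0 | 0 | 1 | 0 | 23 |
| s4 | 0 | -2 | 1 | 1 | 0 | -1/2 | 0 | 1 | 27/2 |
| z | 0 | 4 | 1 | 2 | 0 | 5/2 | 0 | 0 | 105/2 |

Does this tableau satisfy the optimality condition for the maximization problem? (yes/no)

yes

Every z-row coefficient is ≥ 0, so the tableau is optimal.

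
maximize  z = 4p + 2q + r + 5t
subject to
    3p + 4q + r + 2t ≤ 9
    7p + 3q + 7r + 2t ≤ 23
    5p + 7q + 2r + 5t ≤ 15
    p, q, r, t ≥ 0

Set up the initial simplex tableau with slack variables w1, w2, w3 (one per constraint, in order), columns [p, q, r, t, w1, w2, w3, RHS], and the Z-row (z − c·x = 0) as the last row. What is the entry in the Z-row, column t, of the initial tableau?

-5

The Z-row carries the negated objective coefficients: the t entry is -5.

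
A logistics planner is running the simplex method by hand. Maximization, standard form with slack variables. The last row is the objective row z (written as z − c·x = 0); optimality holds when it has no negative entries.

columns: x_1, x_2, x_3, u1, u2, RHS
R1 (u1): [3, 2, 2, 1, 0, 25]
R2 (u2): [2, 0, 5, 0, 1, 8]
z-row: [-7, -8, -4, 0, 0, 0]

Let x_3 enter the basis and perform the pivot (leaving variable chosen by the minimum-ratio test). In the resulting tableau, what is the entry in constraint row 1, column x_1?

Ratio test on column x_3 — row 1: 25/2 = 25/2; row 2: 8/5 = 8/5. Minimum is 8/5 at row 2 (u2 leaves); pivot element 5.
Divide row 2 by 5; eliminate column x_3 from the other rows.
Row 1 update in column x_1: 3 − 2·(2/5) = 11/5.

11/5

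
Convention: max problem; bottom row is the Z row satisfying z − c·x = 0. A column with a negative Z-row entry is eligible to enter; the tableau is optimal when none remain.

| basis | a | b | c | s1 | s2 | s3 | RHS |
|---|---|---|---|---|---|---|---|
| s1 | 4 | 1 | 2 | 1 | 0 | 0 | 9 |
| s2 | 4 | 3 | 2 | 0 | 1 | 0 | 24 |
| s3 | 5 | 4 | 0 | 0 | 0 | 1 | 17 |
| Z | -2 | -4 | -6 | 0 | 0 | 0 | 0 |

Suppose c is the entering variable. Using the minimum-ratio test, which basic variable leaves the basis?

Column c entries and ratios — s1: 9/2 = 9/2; s2: 24/2 = 12; s3: 0 ≤ 0, skip.
Smallest ratio is 9/2 in the row of s1, so s1 leaves.

s1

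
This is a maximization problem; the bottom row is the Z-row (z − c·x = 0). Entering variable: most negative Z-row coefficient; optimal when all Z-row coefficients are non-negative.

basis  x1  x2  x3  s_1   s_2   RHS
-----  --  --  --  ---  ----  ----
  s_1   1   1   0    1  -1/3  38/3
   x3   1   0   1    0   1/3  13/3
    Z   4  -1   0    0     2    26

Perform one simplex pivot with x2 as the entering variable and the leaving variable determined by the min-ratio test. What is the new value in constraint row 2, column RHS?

Ratio test on column x2 — row 1: (38/3)/1 = 38/3; row 2: entry 0 ≤ 0. Minimum is 38/3 at row 1 (s_1 leaves); pivot element 1.
Divide row 1 by 1; eliminate column x2 from the other rows.
Row 2 update in column RHS: 13/3 − 0·(38/3) = 13/3.

13/3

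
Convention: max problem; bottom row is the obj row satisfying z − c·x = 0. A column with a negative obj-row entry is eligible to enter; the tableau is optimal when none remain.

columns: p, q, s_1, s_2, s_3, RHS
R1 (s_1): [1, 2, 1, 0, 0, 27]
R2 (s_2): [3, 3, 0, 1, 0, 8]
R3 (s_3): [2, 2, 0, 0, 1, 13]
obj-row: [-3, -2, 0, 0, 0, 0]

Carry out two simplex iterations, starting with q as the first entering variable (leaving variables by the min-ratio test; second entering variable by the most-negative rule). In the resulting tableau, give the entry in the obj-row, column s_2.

1

Ratio test on column q — row 1: 27/2 = 27/2; row 2: 8/3 = 8/3; row 3: 13/2 = 13/2. Minimum is 8/3 at row 2 (s_2 leaves); pivot element 3.
Divide row 2 by 3; eliminate column q from the other rows.
Second iteration: most negative obj-row entry is -1 in column p, so p enters.
Ratio test on column p — row 1: entry -1 ≤ 0; row 2: (8/3)/1 = 8/3; row 3: entry 0 ≤ 0. Minimum is 8/3 at row 2 (q leaves); pivot element 1.
Divide row 2 by 1; eliminate column p from the other rows.
After both pivots, the entry at the obj-row, column s_2 is 1.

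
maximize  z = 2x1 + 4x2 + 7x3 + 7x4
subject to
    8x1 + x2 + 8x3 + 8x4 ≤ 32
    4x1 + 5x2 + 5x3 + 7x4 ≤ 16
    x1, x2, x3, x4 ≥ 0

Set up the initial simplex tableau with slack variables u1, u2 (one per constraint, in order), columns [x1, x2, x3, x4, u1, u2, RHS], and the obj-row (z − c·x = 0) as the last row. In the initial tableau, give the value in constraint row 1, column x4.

Constraint 1 has coefficient 8 on x4.

8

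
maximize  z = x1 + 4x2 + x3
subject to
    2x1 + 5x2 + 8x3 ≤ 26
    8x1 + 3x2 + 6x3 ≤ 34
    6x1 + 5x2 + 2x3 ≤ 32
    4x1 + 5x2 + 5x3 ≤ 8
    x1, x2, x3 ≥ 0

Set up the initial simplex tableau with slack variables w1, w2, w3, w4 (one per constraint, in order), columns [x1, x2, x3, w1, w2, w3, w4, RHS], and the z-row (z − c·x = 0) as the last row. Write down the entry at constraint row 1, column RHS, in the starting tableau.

26

The RHS of constraint 1 is b_1 = 26.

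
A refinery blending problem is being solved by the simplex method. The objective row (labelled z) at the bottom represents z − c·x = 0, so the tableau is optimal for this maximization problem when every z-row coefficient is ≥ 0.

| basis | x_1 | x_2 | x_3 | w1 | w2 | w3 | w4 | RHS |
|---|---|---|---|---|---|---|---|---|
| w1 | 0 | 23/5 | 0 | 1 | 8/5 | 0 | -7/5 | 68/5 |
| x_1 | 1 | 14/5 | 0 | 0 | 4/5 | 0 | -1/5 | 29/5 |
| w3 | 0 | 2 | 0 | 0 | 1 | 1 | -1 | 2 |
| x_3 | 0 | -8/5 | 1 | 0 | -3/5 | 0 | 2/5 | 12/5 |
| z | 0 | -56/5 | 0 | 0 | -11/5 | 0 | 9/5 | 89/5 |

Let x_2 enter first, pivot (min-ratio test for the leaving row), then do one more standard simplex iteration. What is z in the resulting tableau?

Ratio test on column x_2 — row 1: (68/5)/(23/5) = 68/23; row 2: (29/5)/(14/5) = 29/14; row 3: 2/2 = 1; row 4: entry -8/5 ≤ 0. Minimum is 1 at row 3 (w3 leaves); pivot element 2.
Pivot on row 3; the z-row RHS becomes 89/5 − (-56/5)·1 = 29.
Next entering variable (most negative z-row entry -19/5): w4.
Ratio test on column w4 — row 1: 9/(9/10) = 10; row 2: 3/(6/5) = 5/2; row 3: entry -1/2 ≤ 0; row 4: entry -2/5 ≤ 0. Minimum is 5/2 at row 2 (x_1 leaves); pivot element 6/5.
After the second pivot the z-row RHS is 29 − (-19/5)·(5/2) = 77/2.

77/2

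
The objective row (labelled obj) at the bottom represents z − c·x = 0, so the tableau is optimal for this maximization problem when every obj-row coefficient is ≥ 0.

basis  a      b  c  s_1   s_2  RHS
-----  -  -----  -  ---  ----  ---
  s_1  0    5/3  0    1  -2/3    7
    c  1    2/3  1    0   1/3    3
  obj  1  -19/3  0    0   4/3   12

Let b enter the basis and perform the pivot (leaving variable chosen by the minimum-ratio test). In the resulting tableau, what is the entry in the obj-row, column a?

1

Ratio test on column b — row 1: 7/(5/3) = 21/5; row 2: 3/(2/3) = 9/2. Minimum is 21/5 at row 1 (s_1 leaves); pivot element 5/3.
Divide row 1 by 5/3; eliminate column b from the other rows.
obj-row update in column a: 1 − (-19/3)·0 = 1.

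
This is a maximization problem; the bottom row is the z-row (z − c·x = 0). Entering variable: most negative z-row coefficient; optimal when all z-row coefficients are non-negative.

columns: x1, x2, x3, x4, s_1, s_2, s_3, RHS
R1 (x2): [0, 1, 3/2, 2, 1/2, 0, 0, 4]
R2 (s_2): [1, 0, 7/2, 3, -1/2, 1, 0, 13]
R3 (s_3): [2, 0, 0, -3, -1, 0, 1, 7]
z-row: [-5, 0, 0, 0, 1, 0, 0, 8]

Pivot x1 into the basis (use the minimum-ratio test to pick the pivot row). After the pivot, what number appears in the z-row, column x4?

Ratio test on column x1 — row 1: entry 0 ≤ 0; row 2: 13/1 = 13; row 3: 7/2 = 7/2. Minimum is 7/2 at row 3 (s_3 leaves); pivot element 2.
Divide row 3 by 2; eliminate column x1 from the other rows.
z-row update in column x4: 0 − (-5)·(-3/2) = -15/2.

-15/2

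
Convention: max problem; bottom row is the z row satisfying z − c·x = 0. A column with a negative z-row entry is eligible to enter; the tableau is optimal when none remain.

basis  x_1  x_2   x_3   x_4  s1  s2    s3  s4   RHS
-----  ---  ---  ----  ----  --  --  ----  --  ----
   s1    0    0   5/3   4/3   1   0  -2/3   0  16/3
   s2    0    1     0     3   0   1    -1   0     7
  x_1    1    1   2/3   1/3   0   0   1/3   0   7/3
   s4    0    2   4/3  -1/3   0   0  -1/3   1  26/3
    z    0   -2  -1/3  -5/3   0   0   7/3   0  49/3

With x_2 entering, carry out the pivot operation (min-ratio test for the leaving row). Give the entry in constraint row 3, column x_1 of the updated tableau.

Ratio test on column x_2 — row 1: entry 0 ≤ 0; row 2: 7/1 = 7; row 3: (7/3)/1 = 7/3; row 4: (26/3)/2 = 13/3. Minimum is 7/3 at row 3 (x_1 leaves); pivot element 1.
Divide row 3 by 1; eliminate column x_2 from the other rows.
In the new row 3, the x_1 entry is the old entry divided by the pivot: 1/1 = 1.

1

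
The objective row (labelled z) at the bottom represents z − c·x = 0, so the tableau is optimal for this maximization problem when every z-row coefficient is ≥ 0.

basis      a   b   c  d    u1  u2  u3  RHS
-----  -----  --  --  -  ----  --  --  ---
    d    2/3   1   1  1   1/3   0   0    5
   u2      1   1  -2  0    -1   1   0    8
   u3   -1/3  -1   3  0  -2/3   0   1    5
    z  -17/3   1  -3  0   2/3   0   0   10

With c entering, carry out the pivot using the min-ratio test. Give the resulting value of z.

15

Ratio test on column c — row 1: 5/1 = 5; row 2: entry -2 ≤ 0; row 3: 5/3 = 5/3. Minimum is 5/3 at row 3 (u3 leaves); pivot element 3.
Pivot on row 3; the z-row RHS becomes 10 − (-3)·(5/3) = 15.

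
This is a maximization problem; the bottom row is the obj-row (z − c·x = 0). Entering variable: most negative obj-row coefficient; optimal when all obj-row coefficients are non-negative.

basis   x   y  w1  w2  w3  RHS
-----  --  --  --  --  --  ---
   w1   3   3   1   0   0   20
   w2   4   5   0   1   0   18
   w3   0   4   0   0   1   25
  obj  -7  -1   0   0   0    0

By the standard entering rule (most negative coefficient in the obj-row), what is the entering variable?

Negative obj-row entries: x: -7, y: -1.
The most negative is -7 in column x, so x enters.

x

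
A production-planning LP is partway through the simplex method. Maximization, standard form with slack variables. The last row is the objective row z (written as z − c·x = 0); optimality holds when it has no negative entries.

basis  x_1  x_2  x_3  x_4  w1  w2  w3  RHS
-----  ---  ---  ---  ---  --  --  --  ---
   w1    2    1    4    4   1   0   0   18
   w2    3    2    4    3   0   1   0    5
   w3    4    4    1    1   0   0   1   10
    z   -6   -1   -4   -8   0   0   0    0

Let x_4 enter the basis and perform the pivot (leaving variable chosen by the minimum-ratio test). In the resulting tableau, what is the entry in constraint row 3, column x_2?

10/3

Ratio test on column x_4 — row 1: 18/4 = 9/2; row 2: 5/3 = 5/3; row 3: 10/1 = 10. Minimum is 5/3 at row 2 (w2 leaves); pivot element 3.
Divide row 2 by 3; eliminate column x_4 from the other rows.
Row 3 update in column x_2: 4 − 1·(2/3) = 10/3.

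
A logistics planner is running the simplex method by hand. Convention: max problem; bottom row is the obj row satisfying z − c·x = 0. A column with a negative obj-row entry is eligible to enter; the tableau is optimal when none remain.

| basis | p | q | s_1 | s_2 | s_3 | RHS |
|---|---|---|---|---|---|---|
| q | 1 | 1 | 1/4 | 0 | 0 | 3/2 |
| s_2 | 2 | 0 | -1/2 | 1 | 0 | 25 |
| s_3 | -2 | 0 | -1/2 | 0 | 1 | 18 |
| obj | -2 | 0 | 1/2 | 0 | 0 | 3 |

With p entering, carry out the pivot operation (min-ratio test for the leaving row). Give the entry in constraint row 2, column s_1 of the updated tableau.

Ratio test on column p — row 1: (3/2)/1 = 3/2; row 2: 25/2 = 25/2; row 3: entry -2 ≤ 0. Minimum is 3/2 at row 1 (q leaves); pivot element 1.
Divide row 1 by 1; eliminate column p from the other rows.
Row 2 update in column s_1: -1/2 − 2·(1/4) = -1.

-1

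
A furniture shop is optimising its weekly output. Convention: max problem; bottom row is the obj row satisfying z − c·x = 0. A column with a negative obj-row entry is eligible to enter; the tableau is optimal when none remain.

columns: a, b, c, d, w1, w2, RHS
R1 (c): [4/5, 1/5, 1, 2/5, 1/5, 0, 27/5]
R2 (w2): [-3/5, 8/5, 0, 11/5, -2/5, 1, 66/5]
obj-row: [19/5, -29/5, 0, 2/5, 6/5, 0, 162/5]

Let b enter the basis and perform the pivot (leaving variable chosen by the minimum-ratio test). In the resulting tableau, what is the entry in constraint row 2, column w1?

-1/4

Ratio test on column b — row 1: (27/5)/(1/5) = 27; row 2: (66/5)/(8/5) = 33/4. Minimum is 33/4 at row 2 (w2 leaves); pivot element 8/5.
Divide row 2 by 8/5; eliminate column b from the other rows.
In the new row 2, the w1 entry is the old entry divided by the pivot: (-2/5)/(8/5) = -1/4.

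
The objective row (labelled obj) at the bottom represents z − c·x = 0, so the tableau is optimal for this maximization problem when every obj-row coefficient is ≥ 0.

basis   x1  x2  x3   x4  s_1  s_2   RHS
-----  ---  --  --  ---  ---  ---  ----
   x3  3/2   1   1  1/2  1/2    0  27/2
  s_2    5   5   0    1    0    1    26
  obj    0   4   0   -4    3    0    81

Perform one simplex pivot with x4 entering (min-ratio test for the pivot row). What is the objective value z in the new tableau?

185

Ratio test on column x4 — row 1: (27/2)/(1/2) = 27; row 2: 26/1 = 26. Minimum is 26 at row 2 (s_2 leaves); pivot element 1.
Pivot on row 2; the obj-row RHS becomes 81 − (-4)·26 = 185.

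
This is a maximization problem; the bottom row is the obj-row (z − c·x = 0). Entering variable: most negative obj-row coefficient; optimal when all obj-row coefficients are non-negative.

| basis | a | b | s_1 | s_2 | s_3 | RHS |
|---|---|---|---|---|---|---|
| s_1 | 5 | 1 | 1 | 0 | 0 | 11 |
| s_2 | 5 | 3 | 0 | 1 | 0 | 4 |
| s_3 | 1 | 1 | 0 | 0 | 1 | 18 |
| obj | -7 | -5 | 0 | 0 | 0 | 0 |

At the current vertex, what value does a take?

a is not in the basis, so in the current basic feasible solution a = 0.

0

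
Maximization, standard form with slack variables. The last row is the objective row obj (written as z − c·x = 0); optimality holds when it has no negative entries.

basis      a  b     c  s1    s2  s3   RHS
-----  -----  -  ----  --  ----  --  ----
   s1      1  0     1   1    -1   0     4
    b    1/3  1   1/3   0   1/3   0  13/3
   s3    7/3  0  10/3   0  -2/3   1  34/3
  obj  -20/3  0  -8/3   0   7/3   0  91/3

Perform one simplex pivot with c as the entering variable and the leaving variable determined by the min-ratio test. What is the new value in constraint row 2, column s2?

Ratio test on column c — row 1: 4/1 = 4; row 2: (13/3)/(1/3) = 13; row 3: (34/3)/(10/3) = 17/5. Minimum is 17/5 at row 3 (s3 leaves); pivot element 10/3.
Divide row 3 by 10/3; eliminate column c from the other rows.
Row 2 update in column s2: 1/3 − (1/3)·(-1/5) = 2/5.

2/5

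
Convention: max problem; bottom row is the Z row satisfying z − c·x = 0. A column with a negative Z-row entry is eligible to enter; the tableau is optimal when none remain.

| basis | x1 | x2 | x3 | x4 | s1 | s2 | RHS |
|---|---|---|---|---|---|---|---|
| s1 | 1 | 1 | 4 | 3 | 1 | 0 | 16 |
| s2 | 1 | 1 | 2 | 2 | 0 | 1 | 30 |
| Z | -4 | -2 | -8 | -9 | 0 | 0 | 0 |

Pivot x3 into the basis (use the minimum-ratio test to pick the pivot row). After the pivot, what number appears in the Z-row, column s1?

2

Ratio test on column x3 — row 1: 16/4 = 4; row 2: 30/2 = 15. Minimum is 4 at row 1 (s1 leaves); pivot element 4.
Divide row 1 by 4; eliminate column x3 from the other rows.
Z-row update in column s1: 0 − (-8)·(1/4) = 2.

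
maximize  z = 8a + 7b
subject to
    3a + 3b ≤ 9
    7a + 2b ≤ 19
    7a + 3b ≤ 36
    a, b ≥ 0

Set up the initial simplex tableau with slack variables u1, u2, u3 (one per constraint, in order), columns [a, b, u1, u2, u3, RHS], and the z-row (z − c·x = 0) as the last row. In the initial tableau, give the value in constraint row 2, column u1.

0

Slack u1 belongs to constraint 1; its column is the unit vector e_1, so the entry in row 2 is 0.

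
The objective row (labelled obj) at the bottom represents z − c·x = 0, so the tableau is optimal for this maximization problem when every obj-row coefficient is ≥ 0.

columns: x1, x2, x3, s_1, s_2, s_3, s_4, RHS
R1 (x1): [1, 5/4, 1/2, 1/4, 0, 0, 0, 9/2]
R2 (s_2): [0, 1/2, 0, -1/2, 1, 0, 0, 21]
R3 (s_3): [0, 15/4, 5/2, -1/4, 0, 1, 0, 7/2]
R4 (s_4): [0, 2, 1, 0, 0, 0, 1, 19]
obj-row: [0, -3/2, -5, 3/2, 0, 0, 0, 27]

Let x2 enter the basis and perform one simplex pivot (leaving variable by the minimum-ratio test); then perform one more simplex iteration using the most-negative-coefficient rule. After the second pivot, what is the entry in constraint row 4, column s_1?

1/10

Ratio test on column x2 — row 1: (9/2)/(5/4) = 18/5; row 2: 21/(1/2) = 42; row 3: (7/2)/(15/4) = 14/15; row 4: 19/2 = 19/2. Minimum is 14/15 at row 3 (s_3 leaves); pivot element 15/4.
Divide row 3 by 15/4; eliminate column x2 from the other rows.
Second iteration: most negative obj-row entry is -4 in column x3, so x3 enters.
Ratio test on column x3 — row 1: entry -1/3 ≤ 0; row 2: entry -1/3 ≤ 0; row 3: (14/15)/(2/3) = 7/5; row 4: entry -1/3 ≤ 0. Minimum is 7/5 at row 3 (x2 leaves); pivot element 2/3.
Divide row 3 by 2/3; eliminate column x3 from the other rows.
After both pivots, the entry at constraint row 4, column s_1 is 1/10.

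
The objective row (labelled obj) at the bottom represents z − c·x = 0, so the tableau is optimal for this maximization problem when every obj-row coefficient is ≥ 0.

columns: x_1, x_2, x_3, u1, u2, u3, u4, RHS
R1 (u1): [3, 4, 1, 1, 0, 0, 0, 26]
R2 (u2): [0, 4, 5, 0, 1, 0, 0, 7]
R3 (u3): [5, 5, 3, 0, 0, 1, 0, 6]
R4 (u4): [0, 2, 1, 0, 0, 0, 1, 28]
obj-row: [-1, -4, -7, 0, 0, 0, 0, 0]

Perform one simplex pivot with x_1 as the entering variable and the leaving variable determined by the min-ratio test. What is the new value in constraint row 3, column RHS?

6/5

Ratio test on column x_1 — row 1: 26/3 = 26/3; row 2: entry 0 ≤ 0; row 3: 6/5 = 6/5; row 4: entry 0 ≤ 0. Minimum is 6/5 at row 3 (u3 leaves); pivot element 5.
Divide row 3 by 5; eliminate column x_1 from the other rows.
In the new row 3, the RHS entry is the old entry divided by the pivot: 6/5 = 6/5.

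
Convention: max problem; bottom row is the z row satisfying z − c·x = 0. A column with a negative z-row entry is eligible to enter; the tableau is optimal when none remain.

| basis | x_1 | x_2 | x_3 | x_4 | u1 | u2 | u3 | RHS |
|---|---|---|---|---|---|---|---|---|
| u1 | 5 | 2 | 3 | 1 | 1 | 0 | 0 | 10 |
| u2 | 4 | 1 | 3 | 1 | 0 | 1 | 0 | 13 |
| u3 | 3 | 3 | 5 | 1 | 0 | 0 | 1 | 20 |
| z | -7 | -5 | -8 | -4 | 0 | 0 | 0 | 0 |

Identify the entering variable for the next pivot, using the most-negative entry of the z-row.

x_3

Negative z-row entries: x_1: -7, x_2: -5, x_3: -8, x_4: -4.
The most negative is -8 in column x_3, so x_3 enters.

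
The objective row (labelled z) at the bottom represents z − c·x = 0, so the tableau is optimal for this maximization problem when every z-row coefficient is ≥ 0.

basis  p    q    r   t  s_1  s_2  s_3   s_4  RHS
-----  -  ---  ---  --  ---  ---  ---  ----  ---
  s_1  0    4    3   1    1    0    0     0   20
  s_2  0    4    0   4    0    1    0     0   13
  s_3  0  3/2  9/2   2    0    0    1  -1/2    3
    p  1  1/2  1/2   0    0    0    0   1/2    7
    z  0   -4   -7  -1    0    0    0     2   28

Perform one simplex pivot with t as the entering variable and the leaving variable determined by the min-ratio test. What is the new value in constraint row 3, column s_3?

1/2

Ratio test on column t — row 1: 20/1 = 20; row 2: 13/4 = 13/4; row 3: 3/2 = 3/2; row 4: entry 0 ≤ 0. Minimum is 3/2 at row 3 (s_3 leaves); pivot element 2.
Divide row 3 by 2; eliminate column t from the other rows.
In the new row 3, the s_3 entry is the old entry divided by the pivot: 1/2 = 1/2.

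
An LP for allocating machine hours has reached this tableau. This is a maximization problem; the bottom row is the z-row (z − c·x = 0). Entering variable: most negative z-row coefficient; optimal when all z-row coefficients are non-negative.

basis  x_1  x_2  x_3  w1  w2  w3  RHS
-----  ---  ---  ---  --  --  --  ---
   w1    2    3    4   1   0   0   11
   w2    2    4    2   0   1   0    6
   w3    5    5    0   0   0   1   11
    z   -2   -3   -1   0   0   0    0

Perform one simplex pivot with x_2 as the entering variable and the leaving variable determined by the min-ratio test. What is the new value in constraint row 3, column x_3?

Ratio test on column x_2 — row 1: 11/3 = 11/3; row 2: 6/4 = 3/2; row 3: 11/5 = 11/5. Minimum is 3/2 at row 2 (w2 leaves); pivot element 4.
Divide row 2 by 4; eliminate column x_2 from the other rows.
Row 3 update in column x_3: 0 − 5·(1/2) = -5/2.

-5/2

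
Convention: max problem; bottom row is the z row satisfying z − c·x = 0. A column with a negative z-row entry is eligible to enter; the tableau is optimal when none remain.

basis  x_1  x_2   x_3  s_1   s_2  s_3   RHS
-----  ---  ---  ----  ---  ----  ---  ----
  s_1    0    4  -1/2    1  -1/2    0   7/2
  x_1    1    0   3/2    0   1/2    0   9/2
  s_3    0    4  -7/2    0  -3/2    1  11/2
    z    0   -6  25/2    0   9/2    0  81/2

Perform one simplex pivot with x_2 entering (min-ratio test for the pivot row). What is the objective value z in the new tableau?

Ratio test on column x_2 — row 1: (7/2)/4 = 7/8; row 2: entry 0 ≤ 0; row 3: (11/2)/4 = 11/8. Minimum is 7/8 at row 1 (s_1 leaves); pivot element 4.
Pivot on row 1; the z-row RHS becomes 81/2 − (-6)·(7/8) = 183/4.

183/4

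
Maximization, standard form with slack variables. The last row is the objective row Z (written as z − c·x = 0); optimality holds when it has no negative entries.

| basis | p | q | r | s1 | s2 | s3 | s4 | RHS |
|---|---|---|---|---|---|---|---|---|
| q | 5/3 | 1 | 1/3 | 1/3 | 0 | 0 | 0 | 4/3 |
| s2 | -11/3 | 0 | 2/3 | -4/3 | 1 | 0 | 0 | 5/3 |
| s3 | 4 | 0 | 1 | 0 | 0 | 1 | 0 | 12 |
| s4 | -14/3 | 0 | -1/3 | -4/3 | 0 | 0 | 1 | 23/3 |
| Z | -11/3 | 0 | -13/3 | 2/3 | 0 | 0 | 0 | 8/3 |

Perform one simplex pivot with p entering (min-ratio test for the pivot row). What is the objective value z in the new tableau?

Ratio test on column p — row 1: (4/3)/(5/3) = 4/5; row 2: entry -11/3 ≤ 0; row 3: 12/4 = 3; row 4: entry -14/3 ≤ 0. Minimum is 4/5 at row 1 (q leaves); pivot element 5/3.
Pivot on row 1; the Z-row RHS becomes 8/3 − (-11/3)·(4/5) = 28/5.

28/5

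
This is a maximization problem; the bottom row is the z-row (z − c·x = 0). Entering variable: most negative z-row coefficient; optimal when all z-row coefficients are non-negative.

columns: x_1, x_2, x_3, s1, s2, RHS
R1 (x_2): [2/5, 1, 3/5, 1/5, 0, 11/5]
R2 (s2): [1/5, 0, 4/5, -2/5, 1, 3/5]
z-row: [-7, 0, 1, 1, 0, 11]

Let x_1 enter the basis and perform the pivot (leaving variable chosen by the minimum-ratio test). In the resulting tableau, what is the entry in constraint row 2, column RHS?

Ratio test on column x_1 — row 1: (11/5)/(2/5) = 11/2; row 2: (3/5)/(1/5) = 3. Minimum is 3 at row 2 (s2 leaves); pivot element 1/5.
Divide row 2 by 1/5; eliminate column x_1 from the other rows.
In the new row 2, the RHS entry is the old entry divided by the pivot: (3/5)/(1/5) = 3.

3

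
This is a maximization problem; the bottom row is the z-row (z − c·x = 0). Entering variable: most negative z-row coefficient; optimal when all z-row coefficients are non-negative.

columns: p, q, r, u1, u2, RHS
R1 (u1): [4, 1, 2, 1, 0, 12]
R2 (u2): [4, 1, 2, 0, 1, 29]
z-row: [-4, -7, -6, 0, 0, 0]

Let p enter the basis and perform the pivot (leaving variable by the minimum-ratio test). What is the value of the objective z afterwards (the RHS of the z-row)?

Ratio test on column p — row 1: 12/4 = 3; row 2: 29/4 = 29/4. Minimum is 3 at row 1 (u1 leaves); pivot element 4.
Pivot on row 1; the z-row RHS becomes 0 − (-4)·3 = 12.

12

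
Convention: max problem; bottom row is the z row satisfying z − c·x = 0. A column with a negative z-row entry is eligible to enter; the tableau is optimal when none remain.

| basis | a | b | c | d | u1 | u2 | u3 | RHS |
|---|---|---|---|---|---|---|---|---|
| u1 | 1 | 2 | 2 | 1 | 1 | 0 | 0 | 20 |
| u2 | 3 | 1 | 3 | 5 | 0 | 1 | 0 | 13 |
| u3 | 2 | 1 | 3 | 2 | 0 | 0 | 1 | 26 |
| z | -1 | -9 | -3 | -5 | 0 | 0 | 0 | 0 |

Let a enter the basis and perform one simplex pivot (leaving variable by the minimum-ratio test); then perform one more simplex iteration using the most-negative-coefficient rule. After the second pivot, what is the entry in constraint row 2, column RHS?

6/5

Ratio test on column a — row 1: 20/1 = 20; row 2: 13/3 = 13/3; row 3: 26/2 = 13. Minimum is 13/3 at row 2 (u2 leaves); pivot element 3.
Divide row 2 by 3; eliminate column a from the other rows.
Second iteration: most negative z-row entry is -26/3 in column b, so b enters.
Ratio test on column b — row 1: (47/3)/(5/3) = 47/5; row 2: (13/3)/(1/3) = 13; row 3: (52/3)/(1/3) = 52. Minimum is 47/5 at row 1 (u1 leaves); pivot element 5/3.
Divide row 1 by 5/3; eliminate column b from the other rows.
After both pivots, the entry at constraint row 2, column RHS is 6/5.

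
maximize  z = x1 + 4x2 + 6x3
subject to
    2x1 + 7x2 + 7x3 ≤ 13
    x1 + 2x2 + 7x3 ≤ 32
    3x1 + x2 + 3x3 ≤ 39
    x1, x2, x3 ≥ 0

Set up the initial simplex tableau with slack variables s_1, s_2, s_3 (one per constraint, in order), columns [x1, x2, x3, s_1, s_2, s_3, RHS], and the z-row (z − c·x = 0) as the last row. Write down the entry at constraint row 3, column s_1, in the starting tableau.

0

Slack s_1 belongs to constraint 1; its column is the unit vector e_1, so the entry in row 3 is 0.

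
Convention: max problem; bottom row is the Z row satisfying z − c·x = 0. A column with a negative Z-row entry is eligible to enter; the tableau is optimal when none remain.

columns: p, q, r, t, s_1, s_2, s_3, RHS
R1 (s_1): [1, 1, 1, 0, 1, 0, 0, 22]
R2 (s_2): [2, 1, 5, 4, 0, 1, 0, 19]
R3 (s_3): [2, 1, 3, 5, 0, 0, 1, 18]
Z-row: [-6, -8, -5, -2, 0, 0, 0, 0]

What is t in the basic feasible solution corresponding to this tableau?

t is not in the basis, so in the current basic feasible solution t = 0.

0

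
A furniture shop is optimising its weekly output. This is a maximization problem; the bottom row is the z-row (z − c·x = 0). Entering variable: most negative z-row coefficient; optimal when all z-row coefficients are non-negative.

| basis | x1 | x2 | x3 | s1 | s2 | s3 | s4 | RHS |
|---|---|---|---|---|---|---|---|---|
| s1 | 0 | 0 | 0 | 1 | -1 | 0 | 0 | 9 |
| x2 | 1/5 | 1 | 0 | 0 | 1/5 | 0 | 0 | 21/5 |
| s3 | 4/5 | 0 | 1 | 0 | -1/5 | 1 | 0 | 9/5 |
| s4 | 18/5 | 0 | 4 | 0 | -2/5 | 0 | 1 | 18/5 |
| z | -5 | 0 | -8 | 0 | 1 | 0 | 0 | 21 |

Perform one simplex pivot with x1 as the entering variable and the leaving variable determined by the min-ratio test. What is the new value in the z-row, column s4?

25/18

Ratio test on column x1 — row 1: entry 0 ≤ 0; row 2: (21/5)/(1/5) = 21; row 3: (9/5)/(4/5) = 9/4; row 4: (18/5)/(18/5) = 1. Minimum is 1 at row 4 (s4 leaves); pivot element 18/5.
Divide row 4 by 18/5; eliminate column x1 from the other rows.
z-row update in column s4: 0 − (-5)·(5/18) = 25/18.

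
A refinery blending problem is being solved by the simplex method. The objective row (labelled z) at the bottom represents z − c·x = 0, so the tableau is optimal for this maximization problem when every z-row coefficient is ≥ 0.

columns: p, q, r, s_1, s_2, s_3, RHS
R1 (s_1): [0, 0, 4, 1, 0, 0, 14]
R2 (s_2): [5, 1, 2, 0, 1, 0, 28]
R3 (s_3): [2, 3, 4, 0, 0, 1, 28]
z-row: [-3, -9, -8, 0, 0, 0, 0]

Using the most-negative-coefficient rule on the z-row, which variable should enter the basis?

Negative z-row entries: p: -3, q: -9, r: -8.
The most negative is -9 in column q, so q enters.

q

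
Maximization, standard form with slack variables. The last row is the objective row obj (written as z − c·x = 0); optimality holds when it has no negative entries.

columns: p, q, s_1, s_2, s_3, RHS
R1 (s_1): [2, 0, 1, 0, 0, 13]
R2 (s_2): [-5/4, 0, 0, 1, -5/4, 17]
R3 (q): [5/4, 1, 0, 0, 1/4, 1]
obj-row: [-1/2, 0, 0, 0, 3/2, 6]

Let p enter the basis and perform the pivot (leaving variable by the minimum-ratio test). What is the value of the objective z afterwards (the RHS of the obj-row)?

32/5

Ratio test on column p — row 1: 13/2 = 13/2; row 2: entry -5/4 ≤ 0; row 3: 1/(5/4) = 4/5. Minimum is 4/5 at row 3 (q leaves); pivot element 5/4.
Pivot on row 3; the obj-row RHS becomes 6 − (-1/2)·(4/5) = 32/5.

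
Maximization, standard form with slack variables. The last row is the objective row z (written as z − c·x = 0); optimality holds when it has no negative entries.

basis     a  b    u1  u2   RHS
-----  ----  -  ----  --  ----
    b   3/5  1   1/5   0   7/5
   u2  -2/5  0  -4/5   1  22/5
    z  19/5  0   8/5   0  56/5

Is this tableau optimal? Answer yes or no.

Every z-row coefficient is ≥ 0, so the tableau is optimal.

yes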